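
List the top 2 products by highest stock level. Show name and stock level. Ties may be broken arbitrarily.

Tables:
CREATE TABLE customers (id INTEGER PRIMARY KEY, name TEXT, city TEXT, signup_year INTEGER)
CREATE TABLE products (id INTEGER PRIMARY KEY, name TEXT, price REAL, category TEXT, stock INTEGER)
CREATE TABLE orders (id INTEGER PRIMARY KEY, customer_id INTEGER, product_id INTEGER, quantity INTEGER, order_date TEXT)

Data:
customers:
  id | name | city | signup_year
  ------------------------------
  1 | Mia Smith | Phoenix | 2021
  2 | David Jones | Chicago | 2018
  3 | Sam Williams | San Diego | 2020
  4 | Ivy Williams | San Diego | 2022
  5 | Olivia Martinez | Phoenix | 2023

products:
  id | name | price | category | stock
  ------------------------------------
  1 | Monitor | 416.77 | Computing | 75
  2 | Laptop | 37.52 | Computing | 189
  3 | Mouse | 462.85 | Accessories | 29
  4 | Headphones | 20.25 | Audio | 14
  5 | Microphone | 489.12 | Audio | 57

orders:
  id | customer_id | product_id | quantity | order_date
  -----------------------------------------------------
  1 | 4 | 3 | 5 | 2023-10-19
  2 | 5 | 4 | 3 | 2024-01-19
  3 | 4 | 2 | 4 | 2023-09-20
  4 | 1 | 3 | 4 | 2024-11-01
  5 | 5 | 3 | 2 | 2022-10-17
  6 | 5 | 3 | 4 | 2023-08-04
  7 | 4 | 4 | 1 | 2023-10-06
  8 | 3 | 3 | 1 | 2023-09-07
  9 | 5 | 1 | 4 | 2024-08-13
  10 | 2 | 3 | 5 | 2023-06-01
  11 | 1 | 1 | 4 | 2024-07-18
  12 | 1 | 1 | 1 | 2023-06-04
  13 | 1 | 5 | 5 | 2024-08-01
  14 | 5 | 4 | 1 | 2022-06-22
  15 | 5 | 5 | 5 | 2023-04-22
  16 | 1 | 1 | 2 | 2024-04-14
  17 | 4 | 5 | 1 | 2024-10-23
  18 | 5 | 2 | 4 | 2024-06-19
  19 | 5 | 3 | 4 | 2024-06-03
SELECT name, stock FROM products ORDER BY stock DESC LIMIT 2

Execution result:
name | stock
Laptop | 189
Monitor | 75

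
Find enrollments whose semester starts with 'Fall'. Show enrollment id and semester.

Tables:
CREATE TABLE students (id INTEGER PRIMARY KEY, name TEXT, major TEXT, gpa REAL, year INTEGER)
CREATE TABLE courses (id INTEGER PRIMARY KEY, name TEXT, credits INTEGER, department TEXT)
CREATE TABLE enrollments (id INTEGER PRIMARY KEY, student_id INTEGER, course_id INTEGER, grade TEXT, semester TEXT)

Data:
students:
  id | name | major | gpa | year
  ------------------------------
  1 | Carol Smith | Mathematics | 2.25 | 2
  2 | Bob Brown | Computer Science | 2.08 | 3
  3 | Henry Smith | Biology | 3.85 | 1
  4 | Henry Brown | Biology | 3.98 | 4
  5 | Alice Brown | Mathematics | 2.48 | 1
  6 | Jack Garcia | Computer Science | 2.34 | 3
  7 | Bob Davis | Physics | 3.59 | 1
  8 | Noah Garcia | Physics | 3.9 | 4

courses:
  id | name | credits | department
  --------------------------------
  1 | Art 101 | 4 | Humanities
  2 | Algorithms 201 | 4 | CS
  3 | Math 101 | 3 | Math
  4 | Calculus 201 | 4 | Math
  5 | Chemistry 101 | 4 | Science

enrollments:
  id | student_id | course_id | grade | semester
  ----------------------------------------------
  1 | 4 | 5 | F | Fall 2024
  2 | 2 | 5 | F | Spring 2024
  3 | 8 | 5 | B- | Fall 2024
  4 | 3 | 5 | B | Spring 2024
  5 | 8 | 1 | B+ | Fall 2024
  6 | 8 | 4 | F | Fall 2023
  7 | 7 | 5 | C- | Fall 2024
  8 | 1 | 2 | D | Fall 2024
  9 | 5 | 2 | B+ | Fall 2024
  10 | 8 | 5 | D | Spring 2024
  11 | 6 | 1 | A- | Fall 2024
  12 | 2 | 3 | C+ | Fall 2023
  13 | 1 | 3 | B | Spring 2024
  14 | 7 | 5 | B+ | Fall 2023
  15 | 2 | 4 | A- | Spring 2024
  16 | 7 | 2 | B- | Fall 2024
SELECT id, semester FROM enrollments WHERE semester LIKE 'Fall%'

Execution result:
id | semester
1 | Fall 2024
3 | Fall 2024
5 | Fall 2024
6 | Fall 2023
7 | Fall 2024
8 | Fall 2024
9 | Fall 2024
11 | Fall 2024
12 | Fall 2023
14 | Fall 2023
16 | Fall 2024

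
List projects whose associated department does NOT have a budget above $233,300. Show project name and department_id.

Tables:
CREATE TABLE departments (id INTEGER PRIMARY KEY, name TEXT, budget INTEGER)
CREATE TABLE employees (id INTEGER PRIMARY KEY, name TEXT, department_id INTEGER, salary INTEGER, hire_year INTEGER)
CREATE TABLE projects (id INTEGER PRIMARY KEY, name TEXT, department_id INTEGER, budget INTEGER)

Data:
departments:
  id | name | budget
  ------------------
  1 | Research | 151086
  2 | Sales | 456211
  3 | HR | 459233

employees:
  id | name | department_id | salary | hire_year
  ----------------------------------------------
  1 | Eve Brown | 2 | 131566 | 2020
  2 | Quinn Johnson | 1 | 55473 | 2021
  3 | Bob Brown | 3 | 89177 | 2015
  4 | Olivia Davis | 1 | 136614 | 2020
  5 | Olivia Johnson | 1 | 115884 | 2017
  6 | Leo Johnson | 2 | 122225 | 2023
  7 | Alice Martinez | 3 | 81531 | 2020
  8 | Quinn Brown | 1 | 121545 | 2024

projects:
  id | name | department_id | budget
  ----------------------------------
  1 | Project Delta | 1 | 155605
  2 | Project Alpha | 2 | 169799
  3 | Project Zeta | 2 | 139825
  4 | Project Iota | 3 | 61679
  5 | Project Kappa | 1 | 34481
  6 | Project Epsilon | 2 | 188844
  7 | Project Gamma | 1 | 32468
SELECT name, department_id FROM projects WHERE department_id NOT IN (SELECT id FROM departments WHERE budget > 233300)

Execution result:
name | department_id
Project Delta | 1
Project Kappa | 1
Project Gamma | 1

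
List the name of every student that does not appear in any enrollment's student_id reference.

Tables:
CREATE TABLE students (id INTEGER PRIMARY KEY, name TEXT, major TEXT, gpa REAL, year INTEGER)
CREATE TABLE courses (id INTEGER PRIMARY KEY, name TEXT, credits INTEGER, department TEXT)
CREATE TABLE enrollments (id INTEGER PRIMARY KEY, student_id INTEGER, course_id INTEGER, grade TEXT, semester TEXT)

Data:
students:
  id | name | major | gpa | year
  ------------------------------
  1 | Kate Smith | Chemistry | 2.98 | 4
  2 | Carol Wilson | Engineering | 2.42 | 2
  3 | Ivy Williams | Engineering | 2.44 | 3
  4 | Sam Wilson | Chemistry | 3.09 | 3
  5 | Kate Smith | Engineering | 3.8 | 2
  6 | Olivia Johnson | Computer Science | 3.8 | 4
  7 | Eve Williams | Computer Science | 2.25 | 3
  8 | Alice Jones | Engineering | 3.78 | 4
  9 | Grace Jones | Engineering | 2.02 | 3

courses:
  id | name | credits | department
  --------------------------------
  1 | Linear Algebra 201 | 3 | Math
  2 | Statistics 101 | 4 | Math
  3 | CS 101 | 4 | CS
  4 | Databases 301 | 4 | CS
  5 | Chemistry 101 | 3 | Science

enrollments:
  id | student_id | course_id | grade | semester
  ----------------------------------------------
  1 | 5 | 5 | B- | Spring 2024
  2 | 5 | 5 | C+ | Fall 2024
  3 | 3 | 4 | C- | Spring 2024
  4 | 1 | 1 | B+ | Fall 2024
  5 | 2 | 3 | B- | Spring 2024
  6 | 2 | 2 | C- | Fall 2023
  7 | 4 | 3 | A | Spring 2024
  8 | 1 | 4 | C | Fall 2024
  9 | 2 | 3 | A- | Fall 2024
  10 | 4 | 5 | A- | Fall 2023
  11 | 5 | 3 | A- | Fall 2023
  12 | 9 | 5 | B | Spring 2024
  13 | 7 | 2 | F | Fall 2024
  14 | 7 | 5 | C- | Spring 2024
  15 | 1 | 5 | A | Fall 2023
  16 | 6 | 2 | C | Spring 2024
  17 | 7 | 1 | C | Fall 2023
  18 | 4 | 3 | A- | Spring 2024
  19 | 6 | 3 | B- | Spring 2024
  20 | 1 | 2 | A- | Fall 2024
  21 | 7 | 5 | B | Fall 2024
SELECT p.name FROM students p LEFT JOIN enrollments c ON c.student_id = p.id WHERE c.id IS NULL

Execution result:
Alice Jones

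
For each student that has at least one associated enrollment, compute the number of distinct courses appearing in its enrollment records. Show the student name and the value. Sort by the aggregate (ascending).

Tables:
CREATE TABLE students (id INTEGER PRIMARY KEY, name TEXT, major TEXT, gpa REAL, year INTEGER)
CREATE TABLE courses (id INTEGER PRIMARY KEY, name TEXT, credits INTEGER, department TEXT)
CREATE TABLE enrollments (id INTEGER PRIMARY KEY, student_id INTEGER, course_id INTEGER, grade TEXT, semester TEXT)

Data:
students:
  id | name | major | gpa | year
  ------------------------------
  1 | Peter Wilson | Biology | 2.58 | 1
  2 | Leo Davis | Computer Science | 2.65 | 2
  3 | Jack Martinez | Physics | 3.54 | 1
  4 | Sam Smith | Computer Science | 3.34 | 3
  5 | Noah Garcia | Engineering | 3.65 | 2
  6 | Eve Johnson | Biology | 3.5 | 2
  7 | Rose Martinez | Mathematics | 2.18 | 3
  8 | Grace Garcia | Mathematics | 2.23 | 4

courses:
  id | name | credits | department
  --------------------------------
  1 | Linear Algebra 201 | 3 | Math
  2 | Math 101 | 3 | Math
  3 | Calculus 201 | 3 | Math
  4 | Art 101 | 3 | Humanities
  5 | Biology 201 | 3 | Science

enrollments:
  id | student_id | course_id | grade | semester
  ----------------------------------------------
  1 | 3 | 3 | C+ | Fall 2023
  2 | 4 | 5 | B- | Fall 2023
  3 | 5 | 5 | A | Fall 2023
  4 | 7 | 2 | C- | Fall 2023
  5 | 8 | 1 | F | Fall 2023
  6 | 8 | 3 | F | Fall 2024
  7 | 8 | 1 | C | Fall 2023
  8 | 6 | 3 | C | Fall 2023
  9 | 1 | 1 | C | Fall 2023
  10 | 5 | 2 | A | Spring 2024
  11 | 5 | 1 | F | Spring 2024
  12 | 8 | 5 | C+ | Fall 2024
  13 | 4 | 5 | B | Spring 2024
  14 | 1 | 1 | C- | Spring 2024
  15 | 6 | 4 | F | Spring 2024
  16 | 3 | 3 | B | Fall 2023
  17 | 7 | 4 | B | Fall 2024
SELECT p.name, COUNT(DISTINCT c.course_id) AS distinct_course_count FROM enrollments c JOIN students p ON c.student_id = p.id GROUP BY p.id, p.name ORDER BY distinct_course_count ASC

Execution result:
name | distinct_course_count
Peter Wilson | 1
Jack Martinez | 1
Sam Smith | 1
Eve Johnson | 2
Rose Martinez | 2
Noah Garcia | 3
Grace Garcia | 3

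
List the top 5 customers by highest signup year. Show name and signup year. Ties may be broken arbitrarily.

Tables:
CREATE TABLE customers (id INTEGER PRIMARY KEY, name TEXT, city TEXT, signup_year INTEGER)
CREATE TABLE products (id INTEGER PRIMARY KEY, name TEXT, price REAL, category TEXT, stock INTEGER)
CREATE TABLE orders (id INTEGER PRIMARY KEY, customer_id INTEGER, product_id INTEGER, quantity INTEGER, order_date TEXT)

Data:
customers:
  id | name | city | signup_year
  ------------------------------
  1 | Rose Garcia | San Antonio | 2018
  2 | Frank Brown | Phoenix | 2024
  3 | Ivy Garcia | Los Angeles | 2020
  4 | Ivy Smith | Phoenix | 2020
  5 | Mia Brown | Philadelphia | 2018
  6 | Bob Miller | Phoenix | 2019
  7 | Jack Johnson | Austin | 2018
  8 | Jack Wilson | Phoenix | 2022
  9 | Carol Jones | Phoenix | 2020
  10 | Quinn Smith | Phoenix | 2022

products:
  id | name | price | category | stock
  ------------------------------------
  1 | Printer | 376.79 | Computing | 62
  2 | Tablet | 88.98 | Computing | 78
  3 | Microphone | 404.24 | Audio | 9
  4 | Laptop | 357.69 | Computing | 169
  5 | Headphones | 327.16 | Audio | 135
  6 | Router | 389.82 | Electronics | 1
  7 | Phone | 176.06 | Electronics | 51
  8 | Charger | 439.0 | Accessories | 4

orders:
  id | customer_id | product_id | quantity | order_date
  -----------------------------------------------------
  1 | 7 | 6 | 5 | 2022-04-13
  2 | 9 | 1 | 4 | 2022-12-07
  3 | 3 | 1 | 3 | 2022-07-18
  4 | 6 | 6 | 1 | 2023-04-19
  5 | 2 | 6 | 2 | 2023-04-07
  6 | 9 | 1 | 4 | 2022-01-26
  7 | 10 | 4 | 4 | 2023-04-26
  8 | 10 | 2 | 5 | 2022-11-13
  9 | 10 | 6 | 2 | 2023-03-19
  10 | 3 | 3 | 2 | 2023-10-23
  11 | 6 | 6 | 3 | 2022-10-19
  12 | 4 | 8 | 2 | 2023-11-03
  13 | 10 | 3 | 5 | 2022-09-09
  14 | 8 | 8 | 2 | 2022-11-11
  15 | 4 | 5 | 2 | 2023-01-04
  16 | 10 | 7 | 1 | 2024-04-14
SELECT name, signup_year FROM customers ORDER BY signup_year DESC LIMIT 5

Execution result:
name | signup_year
Frank Brown | 2024
Jack Wilson | 2022
Quinn Smith | 2022
Ivy Garcia | 2020
Ivy Smith | 2020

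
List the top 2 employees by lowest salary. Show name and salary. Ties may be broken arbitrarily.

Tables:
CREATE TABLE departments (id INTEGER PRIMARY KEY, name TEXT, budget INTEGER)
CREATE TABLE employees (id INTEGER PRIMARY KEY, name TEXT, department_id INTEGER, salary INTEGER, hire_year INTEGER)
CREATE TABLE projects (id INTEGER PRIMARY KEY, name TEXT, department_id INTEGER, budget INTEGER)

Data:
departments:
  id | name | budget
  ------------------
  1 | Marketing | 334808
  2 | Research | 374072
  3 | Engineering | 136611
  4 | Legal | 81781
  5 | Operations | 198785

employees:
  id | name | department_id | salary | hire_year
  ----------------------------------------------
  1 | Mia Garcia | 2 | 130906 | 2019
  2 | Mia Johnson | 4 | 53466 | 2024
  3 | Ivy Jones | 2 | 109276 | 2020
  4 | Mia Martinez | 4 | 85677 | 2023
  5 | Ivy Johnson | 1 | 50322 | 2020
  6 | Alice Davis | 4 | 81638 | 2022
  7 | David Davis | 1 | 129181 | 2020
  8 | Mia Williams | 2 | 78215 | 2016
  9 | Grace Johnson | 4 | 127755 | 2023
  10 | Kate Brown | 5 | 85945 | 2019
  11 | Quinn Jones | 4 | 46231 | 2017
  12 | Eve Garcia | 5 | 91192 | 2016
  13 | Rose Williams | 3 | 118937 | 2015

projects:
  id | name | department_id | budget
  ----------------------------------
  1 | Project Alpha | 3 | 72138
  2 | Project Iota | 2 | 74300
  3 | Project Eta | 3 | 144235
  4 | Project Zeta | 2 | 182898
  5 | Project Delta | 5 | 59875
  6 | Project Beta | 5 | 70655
SELECT name, salary FROM employees ORDER BY salary ASC LIMIT 2

Execution result:
name | salary
Quinn Jones | 46231
Ivy Johnson | 50322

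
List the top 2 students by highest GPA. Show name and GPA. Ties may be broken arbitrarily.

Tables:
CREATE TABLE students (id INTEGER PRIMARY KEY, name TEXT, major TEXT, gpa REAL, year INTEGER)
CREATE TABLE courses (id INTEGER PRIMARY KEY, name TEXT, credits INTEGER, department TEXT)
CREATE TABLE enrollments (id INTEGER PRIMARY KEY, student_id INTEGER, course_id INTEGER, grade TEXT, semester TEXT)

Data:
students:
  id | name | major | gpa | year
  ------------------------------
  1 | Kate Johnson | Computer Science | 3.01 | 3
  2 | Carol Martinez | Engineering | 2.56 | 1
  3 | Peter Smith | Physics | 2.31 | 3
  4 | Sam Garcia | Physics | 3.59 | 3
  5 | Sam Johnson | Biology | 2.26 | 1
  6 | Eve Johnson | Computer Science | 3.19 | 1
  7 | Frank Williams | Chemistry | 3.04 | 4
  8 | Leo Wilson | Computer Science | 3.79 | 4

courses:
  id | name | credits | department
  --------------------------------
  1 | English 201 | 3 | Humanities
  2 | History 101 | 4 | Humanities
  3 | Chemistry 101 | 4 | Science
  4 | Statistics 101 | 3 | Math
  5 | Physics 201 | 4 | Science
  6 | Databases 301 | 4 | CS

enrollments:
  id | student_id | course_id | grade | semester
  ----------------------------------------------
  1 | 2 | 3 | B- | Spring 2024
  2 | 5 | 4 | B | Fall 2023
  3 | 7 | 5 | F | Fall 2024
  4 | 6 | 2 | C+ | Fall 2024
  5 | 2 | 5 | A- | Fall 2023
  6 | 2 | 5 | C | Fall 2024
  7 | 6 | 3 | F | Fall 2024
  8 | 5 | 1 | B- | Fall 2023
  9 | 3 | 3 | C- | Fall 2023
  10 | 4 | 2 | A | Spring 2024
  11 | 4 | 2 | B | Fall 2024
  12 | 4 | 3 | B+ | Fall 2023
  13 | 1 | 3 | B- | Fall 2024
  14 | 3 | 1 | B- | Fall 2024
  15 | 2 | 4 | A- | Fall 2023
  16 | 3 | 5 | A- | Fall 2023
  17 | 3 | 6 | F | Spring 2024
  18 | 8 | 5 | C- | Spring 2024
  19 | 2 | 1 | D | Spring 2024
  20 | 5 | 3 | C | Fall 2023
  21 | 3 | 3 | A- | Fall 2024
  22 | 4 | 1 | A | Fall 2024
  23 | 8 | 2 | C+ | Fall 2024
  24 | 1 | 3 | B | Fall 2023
SELECT name, gpa FROM students ORDER BY gpa DESC LIMIT 2

Execution result:
name | gpa
Leo Wilson | 3.79
Sam Garcia | 3.59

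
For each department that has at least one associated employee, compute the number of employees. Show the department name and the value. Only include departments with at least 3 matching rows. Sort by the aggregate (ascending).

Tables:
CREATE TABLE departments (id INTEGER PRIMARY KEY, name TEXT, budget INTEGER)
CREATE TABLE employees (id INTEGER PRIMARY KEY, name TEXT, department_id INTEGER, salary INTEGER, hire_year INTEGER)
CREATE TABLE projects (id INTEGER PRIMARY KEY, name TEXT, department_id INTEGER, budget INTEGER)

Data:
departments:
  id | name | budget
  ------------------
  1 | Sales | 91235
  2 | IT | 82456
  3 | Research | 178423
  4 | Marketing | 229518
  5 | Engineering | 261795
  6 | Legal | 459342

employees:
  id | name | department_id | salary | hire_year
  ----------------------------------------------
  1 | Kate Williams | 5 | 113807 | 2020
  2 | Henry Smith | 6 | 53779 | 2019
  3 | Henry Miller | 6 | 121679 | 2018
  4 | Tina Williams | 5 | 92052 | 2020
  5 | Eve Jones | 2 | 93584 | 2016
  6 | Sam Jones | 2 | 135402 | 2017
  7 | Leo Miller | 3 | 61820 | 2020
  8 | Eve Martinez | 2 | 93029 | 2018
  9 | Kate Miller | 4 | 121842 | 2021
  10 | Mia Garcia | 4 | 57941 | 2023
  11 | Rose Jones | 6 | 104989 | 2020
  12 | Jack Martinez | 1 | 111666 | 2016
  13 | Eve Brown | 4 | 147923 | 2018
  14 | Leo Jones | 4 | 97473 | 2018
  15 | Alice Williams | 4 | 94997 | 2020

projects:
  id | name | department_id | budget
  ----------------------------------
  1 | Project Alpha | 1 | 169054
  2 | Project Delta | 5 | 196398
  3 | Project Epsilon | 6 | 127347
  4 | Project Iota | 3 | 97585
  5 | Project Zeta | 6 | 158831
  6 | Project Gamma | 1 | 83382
SELECT p.name, COUNT(*) AS n FROM employees c JOIN departments p ON c.department_id = p.id GROUP BY p.id, p.name HAVING COUNT(*) >= 3 ORDER BY n ASC

Execution result:
name | n
IT | 3
Legal | 3
Marketing | 5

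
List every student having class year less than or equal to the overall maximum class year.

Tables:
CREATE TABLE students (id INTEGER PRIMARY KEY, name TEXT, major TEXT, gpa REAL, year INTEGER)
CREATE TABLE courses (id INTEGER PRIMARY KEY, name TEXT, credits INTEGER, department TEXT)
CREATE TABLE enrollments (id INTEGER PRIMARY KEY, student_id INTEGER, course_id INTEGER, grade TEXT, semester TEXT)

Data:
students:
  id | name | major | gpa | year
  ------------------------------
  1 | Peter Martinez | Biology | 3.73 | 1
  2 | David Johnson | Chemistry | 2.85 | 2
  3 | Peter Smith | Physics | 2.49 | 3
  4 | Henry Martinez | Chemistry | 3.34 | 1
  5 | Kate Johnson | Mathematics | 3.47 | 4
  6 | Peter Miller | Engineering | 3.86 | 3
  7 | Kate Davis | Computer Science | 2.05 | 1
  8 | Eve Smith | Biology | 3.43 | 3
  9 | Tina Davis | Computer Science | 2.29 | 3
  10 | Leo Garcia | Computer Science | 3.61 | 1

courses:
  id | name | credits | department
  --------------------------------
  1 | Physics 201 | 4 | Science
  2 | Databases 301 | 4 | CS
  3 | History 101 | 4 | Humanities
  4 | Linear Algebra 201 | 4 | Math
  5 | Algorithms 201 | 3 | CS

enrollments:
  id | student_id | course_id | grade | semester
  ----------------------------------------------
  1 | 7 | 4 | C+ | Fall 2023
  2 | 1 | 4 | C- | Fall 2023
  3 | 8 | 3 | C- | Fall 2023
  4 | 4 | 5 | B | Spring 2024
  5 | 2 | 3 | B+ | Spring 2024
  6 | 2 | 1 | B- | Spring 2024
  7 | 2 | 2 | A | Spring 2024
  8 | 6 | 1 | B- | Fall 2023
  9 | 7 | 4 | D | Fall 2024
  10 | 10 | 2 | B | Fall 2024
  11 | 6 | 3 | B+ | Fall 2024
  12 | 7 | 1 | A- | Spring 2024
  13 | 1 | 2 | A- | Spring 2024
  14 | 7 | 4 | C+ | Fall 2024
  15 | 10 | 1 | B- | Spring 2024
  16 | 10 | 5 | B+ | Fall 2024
SELECT name, year FROM students WHERE year <= (SELECT MAX(year) FROM students)

Execution result:
name | year
Peter Martinez | 1
David Johnson | 2
Peter Smith | 3
Henry Martinez | 1
Kate Johnson | 4
Peter Miller | 3
Kate Davis | 1
Eve Smith | 3
Tina Davis | 3
Leo Garcia | 1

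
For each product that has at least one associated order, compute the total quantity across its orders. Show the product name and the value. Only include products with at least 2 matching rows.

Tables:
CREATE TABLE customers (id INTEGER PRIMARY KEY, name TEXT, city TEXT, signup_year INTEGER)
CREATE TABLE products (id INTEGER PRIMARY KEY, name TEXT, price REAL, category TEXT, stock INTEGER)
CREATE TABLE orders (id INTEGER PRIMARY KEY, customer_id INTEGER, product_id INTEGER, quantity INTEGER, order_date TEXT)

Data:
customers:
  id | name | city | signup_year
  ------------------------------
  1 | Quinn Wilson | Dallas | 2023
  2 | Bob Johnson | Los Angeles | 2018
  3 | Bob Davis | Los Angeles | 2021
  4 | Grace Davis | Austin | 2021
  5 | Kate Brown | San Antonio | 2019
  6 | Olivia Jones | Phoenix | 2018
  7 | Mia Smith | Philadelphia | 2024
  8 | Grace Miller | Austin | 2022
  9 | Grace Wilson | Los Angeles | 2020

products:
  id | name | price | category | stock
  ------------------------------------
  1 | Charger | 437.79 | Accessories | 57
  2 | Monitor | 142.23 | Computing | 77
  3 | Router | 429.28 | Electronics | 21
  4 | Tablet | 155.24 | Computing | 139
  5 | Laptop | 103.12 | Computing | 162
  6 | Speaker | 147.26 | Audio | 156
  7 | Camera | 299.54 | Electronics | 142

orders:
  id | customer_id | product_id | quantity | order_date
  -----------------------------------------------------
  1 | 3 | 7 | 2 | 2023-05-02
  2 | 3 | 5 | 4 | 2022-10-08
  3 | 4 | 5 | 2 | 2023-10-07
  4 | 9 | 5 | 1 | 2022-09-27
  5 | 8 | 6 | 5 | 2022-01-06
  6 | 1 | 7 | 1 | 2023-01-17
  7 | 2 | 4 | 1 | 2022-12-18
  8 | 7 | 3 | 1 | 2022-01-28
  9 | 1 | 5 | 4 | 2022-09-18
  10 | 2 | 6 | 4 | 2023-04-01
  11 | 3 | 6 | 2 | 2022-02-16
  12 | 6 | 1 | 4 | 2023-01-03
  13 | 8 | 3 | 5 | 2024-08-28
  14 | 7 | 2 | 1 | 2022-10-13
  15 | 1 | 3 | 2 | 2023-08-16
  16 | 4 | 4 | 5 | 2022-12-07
SELECT p.name, SUM(c.quantity) AS sum_quantity FROM orders c JOIN products p ON c.product_id = p.id GROUP BY p.id, p.name HAVING COUNT(*) >= 2

Execution result:
name | sum_quantity
Router | 8
Tablet | 6
Laptop | 11
Speaker | 11
Camera | 3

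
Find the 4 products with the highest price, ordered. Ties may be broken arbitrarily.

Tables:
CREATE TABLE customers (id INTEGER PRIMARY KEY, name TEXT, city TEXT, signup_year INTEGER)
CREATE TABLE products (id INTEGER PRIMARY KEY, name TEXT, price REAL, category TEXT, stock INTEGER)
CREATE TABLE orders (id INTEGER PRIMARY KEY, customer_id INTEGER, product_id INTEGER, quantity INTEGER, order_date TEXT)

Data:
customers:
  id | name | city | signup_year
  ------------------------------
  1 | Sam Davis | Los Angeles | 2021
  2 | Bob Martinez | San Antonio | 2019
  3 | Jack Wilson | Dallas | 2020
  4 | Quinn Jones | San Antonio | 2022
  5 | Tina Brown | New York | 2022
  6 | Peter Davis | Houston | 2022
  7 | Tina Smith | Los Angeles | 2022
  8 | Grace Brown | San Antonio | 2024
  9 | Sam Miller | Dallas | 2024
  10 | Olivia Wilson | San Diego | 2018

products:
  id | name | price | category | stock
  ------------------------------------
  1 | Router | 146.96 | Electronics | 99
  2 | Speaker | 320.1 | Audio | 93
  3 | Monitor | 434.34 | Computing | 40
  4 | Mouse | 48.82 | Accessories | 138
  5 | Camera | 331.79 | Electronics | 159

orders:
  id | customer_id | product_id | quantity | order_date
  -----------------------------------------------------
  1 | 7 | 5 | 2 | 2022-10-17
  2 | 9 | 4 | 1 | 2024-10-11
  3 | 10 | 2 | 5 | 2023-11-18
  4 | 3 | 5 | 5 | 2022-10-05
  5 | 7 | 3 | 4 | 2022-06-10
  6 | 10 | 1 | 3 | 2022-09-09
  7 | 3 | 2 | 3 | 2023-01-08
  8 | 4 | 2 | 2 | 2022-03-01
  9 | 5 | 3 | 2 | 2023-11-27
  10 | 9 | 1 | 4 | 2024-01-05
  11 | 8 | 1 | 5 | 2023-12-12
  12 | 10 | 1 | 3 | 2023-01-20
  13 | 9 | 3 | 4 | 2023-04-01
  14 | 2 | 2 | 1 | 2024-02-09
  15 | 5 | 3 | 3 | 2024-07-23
SELECT name, price FROM products ORDER BY price DESC LIMIT 4

Execution result:
name | price
Monitor | 434.34
Camera | 331.79
Speaker | 320.10
Router | 146.96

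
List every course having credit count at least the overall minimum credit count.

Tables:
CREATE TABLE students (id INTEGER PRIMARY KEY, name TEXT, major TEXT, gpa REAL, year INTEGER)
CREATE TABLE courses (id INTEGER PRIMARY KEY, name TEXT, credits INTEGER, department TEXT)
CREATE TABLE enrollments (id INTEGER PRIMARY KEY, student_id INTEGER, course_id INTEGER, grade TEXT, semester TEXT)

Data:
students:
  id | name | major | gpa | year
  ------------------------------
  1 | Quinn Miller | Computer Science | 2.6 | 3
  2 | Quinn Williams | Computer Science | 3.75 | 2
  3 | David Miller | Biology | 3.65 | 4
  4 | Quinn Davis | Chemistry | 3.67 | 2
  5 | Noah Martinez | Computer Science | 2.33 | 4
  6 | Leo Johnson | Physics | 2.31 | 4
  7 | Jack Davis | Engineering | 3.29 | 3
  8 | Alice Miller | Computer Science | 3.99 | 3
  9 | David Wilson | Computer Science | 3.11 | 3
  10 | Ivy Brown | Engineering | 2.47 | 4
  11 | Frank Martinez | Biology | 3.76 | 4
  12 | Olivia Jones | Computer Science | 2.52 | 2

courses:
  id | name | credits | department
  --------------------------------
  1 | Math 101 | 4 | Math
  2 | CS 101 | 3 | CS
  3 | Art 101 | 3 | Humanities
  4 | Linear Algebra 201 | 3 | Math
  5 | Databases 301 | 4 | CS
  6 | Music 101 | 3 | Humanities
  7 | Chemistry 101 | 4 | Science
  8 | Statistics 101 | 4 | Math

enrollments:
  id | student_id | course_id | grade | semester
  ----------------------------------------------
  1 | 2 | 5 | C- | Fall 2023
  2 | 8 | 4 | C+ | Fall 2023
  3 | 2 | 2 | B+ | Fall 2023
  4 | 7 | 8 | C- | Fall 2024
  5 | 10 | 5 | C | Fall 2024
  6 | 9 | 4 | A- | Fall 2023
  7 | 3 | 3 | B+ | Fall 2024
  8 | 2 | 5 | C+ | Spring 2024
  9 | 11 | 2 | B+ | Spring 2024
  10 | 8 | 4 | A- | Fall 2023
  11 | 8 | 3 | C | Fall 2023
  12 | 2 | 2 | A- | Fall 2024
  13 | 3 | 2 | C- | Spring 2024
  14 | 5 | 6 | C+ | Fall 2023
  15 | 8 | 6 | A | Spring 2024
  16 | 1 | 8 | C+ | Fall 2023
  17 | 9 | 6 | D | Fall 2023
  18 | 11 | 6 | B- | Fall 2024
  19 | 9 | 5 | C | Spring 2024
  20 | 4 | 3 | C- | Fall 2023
SELECT name, credits FROM courses WHERE credits >= (SELECT MIN(credits) FROM courses)

Execution result:
name | credits
Math 101 | 4
CS 101 | 3
Art 101 | 3
Linear Algebra 201 | 3
Databases 301 | 4
Music 101 | 3
Chemistry 101 | 4
Statistics 101 | 4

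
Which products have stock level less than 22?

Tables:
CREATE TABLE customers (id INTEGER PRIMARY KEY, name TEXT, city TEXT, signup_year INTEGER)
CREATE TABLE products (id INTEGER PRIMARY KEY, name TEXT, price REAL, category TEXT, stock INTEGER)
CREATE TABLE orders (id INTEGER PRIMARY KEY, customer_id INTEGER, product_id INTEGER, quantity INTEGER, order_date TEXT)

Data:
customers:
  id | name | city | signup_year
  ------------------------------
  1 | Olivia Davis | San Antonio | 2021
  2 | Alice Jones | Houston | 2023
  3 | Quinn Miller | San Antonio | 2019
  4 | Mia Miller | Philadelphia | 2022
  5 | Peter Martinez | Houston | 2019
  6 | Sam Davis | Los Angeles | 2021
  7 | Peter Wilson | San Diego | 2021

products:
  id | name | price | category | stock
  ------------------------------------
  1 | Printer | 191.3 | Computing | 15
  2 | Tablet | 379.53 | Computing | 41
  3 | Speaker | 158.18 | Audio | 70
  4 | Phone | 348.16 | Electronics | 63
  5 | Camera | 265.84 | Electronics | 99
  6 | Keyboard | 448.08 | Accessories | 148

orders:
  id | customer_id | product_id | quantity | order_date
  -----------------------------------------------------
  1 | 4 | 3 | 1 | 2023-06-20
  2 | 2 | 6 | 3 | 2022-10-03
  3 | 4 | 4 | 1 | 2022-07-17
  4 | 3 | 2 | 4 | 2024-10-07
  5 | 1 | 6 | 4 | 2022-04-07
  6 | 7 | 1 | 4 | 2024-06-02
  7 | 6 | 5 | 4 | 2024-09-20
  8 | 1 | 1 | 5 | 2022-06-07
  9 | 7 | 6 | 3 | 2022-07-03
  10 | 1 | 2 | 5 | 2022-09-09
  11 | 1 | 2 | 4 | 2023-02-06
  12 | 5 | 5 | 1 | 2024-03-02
SELECT name, stock FROM products WHERE stock < 22

Execution result:
name | stock
Printer | 15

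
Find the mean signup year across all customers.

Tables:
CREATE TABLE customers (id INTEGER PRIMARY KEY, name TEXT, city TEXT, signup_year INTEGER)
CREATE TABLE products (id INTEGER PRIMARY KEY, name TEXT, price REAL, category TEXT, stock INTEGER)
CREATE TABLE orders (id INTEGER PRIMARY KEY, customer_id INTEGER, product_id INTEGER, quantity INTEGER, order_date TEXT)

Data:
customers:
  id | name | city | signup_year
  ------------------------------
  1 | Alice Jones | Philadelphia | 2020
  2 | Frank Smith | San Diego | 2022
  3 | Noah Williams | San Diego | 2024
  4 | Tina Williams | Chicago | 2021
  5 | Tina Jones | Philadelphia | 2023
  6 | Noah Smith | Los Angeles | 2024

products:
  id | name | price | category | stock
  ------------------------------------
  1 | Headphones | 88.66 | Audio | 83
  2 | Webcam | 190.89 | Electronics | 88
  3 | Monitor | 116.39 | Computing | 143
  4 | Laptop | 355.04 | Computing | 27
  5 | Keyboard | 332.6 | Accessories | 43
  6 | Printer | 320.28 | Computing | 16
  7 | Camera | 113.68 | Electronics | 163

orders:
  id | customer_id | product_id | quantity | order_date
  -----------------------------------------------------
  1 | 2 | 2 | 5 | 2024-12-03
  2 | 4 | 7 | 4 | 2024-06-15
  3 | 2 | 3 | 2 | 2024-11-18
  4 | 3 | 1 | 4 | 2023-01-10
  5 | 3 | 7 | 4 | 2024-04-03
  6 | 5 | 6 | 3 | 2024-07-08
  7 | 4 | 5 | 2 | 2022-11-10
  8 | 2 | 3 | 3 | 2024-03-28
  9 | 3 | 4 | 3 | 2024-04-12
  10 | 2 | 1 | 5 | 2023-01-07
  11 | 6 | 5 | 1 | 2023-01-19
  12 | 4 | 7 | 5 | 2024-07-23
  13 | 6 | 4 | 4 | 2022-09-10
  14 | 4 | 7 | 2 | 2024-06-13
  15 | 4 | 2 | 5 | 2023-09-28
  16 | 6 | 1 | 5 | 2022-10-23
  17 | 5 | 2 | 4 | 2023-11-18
SELECT AVG(signup_year) FROM customers

Execution result:
2022.33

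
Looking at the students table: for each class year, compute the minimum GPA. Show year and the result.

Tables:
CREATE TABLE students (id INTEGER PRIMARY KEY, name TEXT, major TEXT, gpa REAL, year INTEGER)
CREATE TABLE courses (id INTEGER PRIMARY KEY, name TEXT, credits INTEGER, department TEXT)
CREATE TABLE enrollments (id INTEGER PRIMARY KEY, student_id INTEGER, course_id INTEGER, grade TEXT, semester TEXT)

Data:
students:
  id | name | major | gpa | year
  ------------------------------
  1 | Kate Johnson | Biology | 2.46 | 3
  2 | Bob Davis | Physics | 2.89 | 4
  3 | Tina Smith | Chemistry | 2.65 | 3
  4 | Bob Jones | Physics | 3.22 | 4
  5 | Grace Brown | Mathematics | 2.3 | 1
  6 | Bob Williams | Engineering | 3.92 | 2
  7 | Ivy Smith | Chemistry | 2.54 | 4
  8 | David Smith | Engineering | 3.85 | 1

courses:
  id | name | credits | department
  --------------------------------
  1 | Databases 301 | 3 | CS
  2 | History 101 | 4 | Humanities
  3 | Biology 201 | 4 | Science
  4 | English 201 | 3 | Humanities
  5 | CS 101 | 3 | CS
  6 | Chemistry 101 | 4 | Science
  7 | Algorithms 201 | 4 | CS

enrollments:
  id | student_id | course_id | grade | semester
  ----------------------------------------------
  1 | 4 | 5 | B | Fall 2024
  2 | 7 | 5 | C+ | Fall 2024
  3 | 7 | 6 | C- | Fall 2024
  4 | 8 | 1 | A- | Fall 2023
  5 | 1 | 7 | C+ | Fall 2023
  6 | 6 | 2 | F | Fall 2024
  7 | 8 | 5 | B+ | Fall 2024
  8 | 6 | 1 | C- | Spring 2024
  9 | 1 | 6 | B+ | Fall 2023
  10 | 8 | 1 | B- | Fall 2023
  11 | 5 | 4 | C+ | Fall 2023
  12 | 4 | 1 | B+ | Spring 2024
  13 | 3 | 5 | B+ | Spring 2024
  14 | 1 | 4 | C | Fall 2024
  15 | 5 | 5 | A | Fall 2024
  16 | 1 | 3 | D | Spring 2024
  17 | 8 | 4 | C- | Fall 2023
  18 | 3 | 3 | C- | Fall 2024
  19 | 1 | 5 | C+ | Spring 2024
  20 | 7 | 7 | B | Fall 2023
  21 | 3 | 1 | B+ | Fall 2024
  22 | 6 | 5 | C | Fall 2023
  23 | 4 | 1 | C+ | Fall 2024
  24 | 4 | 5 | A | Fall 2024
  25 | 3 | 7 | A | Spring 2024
SELECT year, MIN(gpa) AS min_gpa FROM students GROUP BY year

Execution result:
year | min_gpa
1 | 2.30
2 | 3.92
3 | 2.46
4 | 2.54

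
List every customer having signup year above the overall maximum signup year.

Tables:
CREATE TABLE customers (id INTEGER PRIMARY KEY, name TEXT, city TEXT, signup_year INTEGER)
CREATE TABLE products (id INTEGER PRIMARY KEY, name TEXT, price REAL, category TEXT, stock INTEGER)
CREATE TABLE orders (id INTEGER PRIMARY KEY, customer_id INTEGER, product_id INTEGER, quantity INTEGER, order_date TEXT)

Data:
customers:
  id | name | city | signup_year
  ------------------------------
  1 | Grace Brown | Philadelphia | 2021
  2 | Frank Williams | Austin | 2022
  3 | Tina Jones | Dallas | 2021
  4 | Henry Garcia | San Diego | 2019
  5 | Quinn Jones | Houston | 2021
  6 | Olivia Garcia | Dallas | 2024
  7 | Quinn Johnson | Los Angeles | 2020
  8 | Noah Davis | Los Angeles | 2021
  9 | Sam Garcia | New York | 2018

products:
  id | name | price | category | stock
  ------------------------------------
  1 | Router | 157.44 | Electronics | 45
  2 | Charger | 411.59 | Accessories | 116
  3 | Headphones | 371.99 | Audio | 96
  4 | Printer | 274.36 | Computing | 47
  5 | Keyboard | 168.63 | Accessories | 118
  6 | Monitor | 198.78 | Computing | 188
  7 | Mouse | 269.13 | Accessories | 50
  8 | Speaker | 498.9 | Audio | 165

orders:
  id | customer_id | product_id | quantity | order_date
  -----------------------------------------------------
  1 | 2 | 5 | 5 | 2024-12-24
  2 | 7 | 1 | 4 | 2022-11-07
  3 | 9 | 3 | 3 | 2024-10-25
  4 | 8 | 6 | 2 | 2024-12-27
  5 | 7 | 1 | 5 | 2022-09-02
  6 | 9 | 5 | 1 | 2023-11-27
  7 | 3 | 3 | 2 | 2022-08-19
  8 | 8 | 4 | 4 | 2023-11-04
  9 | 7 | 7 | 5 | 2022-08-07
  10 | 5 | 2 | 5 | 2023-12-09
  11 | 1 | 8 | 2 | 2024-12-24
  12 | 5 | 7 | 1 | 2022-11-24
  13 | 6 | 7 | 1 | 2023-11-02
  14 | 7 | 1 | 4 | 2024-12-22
SELECT name, signup_year FROM customers WHERE signup_year > (SELECT MAX(signup_year) FROM customers)

Execution result:
(no rows)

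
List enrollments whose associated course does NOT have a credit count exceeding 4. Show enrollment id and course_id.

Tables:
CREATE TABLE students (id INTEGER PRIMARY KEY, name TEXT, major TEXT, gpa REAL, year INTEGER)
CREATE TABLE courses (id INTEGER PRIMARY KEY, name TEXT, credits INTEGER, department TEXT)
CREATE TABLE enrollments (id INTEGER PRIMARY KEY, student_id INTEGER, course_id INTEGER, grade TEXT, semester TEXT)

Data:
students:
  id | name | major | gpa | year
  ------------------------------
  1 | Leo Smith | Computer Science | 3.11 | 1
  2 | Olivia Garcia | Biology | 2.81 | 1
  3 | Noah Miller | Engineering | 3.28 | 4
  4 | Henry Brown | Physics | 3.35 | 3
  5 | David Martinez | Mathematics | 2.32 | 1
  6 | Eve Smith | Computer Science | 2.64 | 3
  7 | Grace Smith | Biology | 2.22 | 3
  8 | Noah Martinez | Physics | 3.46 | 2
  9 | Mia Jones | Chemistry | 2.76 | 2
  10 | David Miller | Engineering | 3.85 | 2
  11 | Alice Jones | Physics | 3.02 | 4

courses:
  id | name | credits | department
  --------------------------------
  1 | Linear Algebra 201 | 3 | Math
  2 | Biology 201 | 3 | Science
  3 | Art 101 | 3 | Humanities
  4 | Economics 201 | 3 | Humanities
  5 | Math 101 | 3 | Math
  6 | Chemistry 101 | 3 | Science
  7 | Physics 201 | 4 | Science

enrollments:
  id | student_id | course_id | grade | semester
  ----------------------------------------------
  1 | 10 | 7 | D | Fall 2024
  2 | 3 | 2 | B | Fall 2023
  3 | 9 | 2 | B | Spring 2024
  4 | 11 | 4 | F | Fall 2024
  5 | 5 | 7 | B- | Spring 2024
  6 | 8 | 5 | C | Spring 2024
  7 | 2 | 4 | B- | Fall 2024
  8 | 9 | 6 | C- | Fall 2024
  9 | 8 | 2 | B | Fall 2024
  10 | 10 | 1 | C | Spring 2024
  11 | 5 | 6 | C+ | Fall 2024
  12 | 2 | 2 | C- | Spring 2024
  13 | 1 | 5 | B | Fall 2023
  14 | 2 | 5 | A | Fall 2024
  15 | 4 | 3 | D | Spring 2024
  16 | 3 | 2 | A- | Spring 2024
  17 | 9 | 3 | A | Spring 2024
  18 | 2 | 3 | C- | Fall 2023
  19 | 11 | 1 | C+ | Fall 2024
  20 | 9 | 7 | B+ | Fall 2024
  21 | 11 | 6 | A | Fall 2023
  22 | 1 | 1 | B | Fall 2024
SELECT id, course_id FROM enrollments WHERE course_id NOT IN (SELECT id FROM courses WHERE credits > 4)

Execution result:
id | course_id
1 | 7
2 | 2
3 | 2
4 | 4
5 | 7
6 | 5
7 | 4
8 | 6
9 | 2
10 | 1
11 | 6
12 | 2
13 | 5
14 | 5
15 | 3
16 | 2
17 | 3
18 | 3
19 | 1
20 | 7
21 | 6
22 | 1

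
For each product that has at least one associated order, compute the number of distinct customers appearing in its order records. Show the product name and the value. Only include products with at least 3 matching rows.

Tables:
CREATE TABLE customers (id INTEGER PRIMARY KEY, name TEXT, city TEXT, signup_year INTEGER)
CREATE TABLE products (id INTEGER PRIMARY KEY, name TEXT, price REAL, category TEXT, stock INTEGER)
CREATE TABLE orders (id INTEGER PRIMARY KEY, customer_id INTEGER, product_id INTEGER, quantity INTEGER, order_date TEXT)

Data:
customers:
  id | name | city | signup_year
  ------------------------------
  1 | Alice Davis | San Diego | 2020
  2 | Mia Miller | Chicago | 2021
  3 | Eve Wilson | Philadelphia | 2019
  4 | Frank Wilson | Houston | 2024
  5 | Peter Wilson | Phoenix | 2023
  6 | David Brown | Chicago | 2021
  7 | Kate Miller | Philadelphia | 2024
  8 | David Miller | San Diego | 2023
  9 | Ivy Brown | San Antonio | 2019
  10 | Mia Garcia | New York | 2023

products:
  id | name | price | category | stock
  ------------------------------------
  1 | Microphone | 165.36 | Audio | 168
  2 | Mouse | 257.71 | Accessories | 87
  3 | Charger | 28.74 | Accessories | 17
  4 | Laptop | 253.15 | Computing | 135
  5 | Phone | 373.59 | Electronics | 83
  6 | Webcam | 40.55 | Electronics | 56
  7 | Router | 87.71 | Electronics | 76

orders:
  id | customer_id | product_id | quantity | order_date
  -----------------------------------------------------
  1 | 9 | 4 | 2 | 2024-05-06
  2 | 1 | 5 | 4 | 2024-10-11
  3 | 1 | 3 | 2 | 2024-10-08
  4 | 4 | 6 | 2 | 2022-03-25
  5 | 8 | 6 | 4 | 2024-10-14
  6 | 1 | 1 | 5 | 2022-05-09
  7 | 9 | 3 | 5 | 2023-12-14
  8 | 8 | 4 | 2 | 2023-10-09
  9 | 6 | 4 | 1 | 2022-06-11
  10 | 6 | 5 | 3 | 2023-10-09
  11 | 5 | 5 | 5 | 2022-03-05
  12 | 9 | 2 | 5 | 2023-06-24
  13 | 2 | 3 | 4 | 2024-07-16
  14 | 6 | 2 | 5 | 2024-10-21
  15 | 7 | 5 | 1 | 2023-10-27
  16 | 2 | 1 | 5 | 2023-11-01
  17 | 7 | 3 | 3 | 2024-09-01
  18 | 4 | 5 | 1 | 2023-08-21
SELECT p.name, COUNT(DISTINCT c.customer_id) AS distinct_customer_count FROM orders c JOIN products p ON c.product_id = p.id GROUP BY p.id, p.name HAVING COUNT(*) >= 3

Execution result:
name | distinct_customer_count
Charger | 4
Laptop | 3
Phone | 5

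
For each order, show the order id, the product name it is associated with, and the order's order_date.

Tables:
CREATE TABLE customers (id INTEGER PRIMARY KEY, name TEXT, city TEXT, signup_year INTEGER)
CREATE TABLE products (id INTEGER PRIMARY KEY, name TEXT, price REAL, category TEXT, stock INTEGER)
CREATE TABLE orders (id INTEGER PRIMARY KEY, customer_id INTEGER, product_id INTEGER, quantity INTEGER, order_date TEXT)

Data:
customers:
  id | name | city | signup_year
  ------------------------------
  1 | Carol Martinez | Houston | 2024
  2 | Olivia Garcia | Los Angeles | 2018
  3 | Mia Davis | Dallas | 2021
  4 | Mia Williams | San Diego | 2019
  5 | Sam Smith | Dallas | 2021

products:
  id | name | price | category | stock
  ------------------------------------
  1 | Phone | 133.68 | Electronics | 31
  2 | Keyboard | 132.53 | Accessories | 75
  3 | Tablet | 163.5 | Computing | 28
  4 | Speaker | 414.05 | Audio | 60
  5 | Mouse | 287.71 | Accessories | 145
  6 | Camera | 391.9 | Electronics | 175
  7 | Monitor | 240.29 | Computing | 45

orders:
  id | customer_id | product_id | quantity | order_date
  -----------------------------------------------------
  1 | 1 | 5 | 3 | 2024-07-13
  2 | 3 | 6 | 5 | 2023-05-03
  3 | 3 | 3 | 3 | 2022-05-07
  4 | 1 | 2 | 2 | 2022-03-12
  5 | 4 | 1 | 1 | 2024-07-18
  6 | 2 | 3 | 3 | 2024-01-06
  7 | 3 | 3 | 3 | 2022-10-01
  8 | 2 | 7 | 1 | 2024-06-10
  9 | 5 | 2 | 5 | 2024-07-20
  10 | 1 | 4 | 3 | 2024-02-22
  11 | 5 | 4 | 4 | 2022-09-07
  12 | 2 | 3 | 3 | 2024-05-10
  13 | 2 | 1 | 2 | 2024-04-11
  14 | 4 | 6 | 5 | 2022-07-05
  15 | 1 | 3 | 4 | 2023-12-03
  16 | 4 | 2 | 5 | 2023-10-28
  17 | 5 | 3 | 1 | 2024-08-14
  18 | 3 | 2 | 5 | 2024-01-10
SELECT c.id, p.name AS product, c.order_date FROM orders c JOIN products p ON c.product_id = p.id

Execution result:
id | product | order_date
1 | Mouse | 2024-07-13
2 | Camera | 2023-05-03
3 | Tablet | 2022-05-07
4 | Keyboard | 2022-03-12
5 | Phone | 2024-07-18
6 | Tablet | 2024-01-06
7 | Tablet | 2022-10-01
8 | Monitor | 2024-06-10
9 | Keyboard | 2024-07-20
10 | Speaker | 2024-02-22
11 | Speaker | 2022-09-07
12 | Tablet | 2024-05-10
13 | Phone | 2024-04-11
14 | Camera | 2022-07-05
15 | Tablet | 2023-12-03
16 | Keyboard | 2023-10-28
17 | Tablet | 2024-08-14
18 | Keyboard | 2024-01-10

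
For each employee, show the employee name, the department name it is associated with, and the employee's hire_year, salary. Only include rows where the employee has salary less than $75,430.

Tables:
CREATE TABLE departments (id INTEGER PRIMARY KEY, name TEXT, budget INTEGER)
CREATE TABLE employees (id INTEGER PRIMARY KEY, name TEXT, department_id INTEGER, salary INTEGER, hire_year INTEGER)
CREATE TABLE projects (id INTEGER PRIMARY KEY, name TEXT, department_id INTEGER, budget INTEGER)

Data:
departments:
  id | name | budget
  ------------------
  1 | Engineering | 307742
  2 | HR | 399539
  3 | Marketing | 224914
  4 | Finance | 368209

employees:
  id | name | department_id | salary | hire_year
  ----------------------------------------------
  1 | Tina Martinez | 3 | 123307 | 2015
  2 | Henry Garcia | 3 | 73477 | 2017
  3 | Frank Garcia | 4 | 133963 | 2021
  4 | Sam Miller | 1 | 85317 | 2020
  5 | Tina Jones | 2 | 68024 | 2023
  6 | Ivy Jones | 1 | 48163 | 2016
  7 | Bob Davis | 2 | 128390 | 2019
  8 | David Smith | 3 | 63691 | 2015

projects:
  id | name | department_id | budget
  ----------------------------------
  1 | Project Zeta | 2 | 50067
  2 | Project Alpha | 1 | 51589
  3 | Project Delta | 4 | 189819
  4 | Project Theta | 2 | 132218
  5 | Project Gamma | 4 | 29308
SELECT c.name, p.name AS department, c.hire_year, c.salary FROM employees c JOIN departments p ON c.department_id = p.id WHERE c.salary < 75430

Execution result:
name | department | hire_year | salary
Henry Garcia | Marketing | 2017 | 73477
Tina Jones | HR | 2023 | 68024
Ivy Jones | Engineering | 2016 | 48163
David Smith | Marketing | 2015 | 63691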